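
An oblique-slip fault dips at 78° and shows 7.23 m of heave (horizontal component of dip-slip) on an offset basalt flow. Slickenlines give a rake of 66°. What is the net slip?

dip-slip = heave / cos(dip) = 7.23 / cos(78°) = 34.77 m
net slip = dip-slip / sin(rake) = 34.77 / sin(66°) = 38.1 m

38.1 m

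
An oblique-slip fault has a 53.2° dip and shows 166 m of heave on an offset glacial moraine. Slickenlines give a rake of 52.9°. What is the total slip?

347 m

dip-slip = heave / cos(dip) = 166 / cos(53.2°) = 277.1 m
net slip = dip-slip / sin(rake) = 277.1 / sin(52.9°) = 347 m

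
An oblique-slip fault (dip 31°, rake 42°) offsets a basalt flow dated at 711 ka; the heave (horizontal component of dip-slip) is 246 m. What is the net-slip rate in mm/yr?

dip-slip = heave / cos(dip) = 246 / cos(31°) = 287 m
net slip = dip-slip / sin(rake) = 287 / sin(42°) = 428.9 m
rate = 428.9 m / 711 ka = 0.000603 m/yr = 0.603 mm/yr

0.603 mm/yr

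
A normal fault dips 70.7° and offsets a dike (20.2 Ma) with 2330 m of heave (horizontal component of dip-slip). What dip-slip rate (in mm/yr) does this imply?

dip-slip = heave / cos(dip) = 2330 m / cos(70.7°) = 7050 m
rate = 7050 m / 20.2 Ma = 0.000349 m/yr = 0.349 mm/yr

0.349 mm/yr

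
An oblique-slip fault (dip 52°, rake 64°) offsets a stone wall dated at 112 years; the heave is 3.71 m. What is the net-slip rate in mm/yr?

59.9 mm/yr

dip-slip = heave / cos(dip) = 3.71 / cos(52°) = 6.026 m
net slip = dip-slip / sin(rake) = 6.026 / sin(64°) = 6.705 m
rate = 6.705 m / 112 years = 0.0599 m/yr = 59.9 mm/yr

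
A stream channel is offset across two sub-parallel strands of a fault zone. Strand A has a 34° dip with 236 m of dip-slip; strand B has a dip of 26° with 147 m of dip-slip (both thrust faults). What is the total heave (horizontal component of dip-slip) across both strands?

328 m

heave_A = 236 × cos(34°) = 195.7 m
heave_B = 147 × cos(26°) = 132.1 m
total = 195.7 + 132.1 = 328 m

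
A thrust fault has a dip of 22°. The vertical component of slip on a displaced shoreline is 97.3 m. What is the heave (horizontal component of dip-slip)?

241 m

heave = throw / tan(dip) = 97.3 / tan(22°) = 241 m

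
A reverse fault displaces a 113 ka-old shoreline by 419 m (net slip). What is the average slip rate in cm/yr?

rate = 419 m / 113 ka = 0.00371 m/yr = 0.371 cm/yr

0.371 cm/yr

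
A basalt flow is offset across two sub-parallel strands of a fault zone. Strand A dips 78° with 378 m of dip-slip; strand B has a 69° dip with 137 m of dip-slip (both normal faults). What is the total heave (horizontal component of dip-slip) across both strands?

heave_A = 378 × cos(78°) = 78.59 m
heave_B = 137 × cos(69°) = 49.10 m
total = 78.59 + 49.10 = 128 m

128 m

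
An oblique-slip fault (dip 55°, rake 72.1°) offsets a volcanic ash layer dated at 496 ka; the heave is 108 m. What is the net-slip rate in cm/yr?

0.0399 cm/yr

dip-slip = heave / cos(dip) = 108 / cos(55°) = 188.3 m
net slip = dip-slip / sin(rake) = 188.3 / sin(72.1°) = 197.9 m
rate = 197.9 m / 496 ka = 0.000399 m/yr = 0.0399 cm/yr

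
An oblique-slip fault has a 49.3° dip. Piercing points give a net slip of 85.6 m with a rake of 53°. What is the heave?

dip-slip = net slip × sin(rake) = 85.6 m × sin(53°) = 68.36 m
heave = dip-slip × cos(dip) = 68.36 × cos(49.3°) = 44.6 m

44.6 m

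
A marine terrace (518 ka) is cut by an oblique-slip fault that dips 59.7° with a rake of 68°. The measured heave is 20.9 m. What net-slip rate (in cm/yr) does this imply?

0.00863 cm/yr

dip-slip = heave / cos(dip) = 20.9 / cos(59.7°) = 41.42 m
net slip = dip-slip / sin(rake) = 41.42 / sin(68°) = 44.68 m
rate = 44.68 m / 518 ka = 0.0000863 m/yr = 0.00863 cm/yr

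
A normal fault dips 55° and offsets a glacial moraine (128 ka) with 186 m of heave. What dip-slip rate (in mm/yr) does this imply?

2.53 mm/yr

dip-slip = heave / cos(dip) = 186 m / cos(55°) = 324.3 m
rate = 324.3 m / 128 ka = 0.00253 m/yr = 2.53 mm/yr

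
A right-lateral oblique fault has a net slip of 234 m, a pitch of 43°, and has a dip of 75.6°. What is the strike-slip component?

strike-slip = net slip × cos(rake) = 234 m × cos(43°) = 171 m

171 m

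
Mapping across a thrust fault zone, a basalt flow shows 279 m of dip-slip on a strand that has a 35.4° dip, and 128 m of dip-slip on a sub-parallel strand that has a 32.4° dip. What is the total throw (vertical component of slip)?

230 m

throw_A = 279 × sin(35.4°) = 161.6 m
throw_B = 128 × sin(32.4°) = 68.59 m
total = 161.6 + 68.59 = 230 m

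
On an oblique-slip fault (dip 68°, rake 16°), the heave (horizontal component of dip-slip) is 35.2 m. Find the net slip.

341 m

dip-slip = heave / cos(dip) = 35.2 / cos(68°) = 93.97 m
net slip = dip-slip / sin(rake) = 93.97 / sin(16°) = 341 m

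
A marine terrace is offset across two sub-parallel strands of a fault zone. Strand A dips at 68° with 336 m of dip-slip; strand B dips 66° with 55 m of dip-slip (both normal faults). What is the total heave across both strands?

148 m

heave_A = 336 × cos(68°) = 125.9 m
heave_B = 55 × cos(66°) = 22.37 m
total = 125.9 + 22.37 = 148 m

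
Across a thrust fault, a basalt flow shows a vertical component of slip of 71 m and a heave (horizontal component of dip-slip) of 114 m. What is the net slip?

net slip = √(throw² + heave²) = √(71² + 114²) = 134 m

134 m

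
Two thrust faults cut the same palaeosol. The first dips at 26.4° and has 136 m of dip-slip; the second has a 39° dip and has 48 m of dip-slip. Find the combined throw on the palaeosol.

throw_A = 136 × sin(26.4°) = 60.47 m
throw_B = 48 × sin(39°) = 30.21 m
total = 60.47 + 30.21 = 90.7 m

90.7 m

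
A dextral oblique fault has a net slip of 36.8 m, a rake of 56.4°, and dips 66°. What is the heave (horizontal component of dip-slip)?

12.5 m

dip-slip = net slip × sin(rake) = 36.8 m × sin(56.4°) = 30.65 m
heave = dip-slip × cos(dip) = 30.65 × cos(66°) = 12.5 m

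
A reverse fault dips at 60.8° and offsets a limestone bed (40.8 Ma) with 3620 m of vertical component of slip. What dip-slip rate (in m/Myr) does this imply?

102 m/Myr

dip-slip = throw / sin(dip) = 3620 m / sin(60.8°) = 4147 m
rate = 4147 m / 40.8 Ma = 0.000102 m/yr = 102 m/Myr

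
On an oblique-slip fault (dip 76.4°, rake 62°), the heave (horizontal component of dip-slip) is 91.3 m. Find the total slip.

440 m

dip-slip = heave / cos(dip) = 91.3 / cos(76.4°) = 388.3 m
net slip = dip-slip / sin(rake) = 388.3 / sin(62°) = 440 m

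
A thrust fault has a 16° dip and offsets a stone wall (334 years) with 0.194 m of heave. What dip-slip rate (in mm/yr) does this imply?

dip-slip = heave / cos(dip) = 0.194 m / cos(16°) = 0.2018 m
rate = 0.2018 m / 334 years = 0.000604 m/yr = 0.604 mm/yr

0.604 mm/yr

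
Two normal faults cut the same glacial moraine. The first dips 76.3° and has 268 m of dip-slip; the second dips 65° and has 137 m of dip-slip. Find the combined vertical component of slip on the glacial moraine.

385 m

throw_A = 268 × sin(76.3°) = 260.4 m
throw_B = 137 × sin(65°) = 124.2 m
total = 260.4 + 124.2 = 385 m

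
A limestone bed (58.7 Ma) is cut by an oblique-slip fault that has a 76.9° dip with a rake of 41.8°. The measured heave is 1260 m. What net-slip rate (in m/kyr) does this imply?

0.142 m/kyr

dip-slip = heave / cos(dip) = 1260 / cos(76.9°) = 5559 m
net slip = dip-slip / sin(rake) = 5559 / sin(41.8°) = 8340 m
rate = 8340 m / 58.7 Ma = 0.000142 m/yr = 0.142 m/kyr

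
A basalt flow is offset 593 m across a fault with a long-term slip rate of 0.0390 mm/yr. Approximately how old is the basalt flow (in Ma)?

age = offset / rate = 593 m / (0.0390 mm/yr) = 1.52e+07 yr = 15.2 Ma

15.2 Ma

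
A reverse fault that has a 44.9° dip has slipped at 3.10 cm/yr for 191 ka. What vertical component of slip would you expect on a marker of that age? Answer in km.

4.18 km

dip-slip = rate × time = 3.10 cm/yr × 191 ka = 5921 m
throw = dip-slip × sin(dip) = 5921 × sin(44.9°) = 4180 m = 4.18 km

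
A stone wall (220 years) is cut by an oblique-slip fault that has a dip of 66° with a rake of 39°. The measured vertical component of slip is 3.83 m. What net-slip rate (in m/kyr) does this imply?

dip-slip = throw / sin(dip) = 3.83 / sin(66°) = 4.192 m
net slip = dip-slip / sin(rake) = 4.192 / sin(39°) = 6.662 m
rate = 6.662 m / 220 years = 0.0303 m/yr = 30.3 m/kyr

30.3 m/kyr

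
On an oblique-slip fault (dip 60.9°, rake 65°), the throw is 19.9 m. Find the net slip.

25.1 m

dip-slip = throw / sin(dip) = 19.9 / sin(60.9°) = 22.77 m
net slip = dip-slip / sin(rake) = 22.77 / sin(65°) = 25.1 m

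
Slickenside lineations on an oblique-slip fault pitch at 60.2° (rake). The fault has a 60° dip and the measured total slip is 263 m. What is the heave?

dip-slip = net slip × sin(rake) = 263 m × sin(60.2°) = 228.2 m
heave = dip-slip × cos(dip) = 228.2 × cos(60°) = 114 m

114 m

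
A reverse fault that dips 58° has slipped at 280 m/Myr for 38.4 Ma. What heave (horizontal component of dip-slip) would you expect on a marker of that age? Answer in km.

5.70 km

dip-slip = rate × time = 280 m/Myr × 38.4 Ma = 10750 m
heave = dip-slip × cos(dip) = 10750 × cos(58°) = 5700 m = 5.70 km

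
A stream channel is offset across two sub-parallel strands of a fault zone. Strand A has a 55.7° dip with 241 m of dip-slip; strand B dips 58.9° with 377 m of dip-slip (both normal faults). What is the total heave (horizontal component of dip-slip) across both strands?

heave_A = 241 × cos(55.7°) = 135.8 m
heave_B = 377 × cos(58.9°) = 194.7 m
total = 135.8 + 194.7 = 331 m

331 m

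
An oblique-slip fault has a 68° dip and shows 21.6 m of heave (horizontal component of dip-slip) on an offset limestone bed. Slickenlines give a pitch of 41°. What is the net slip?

87.9 m

dip-slip = heave / cos(dip) = 21.6 / cos(68°) = 57.66 m
net slip = dip-slip / sin(rake) = 57.66 / sin(41°) = 87.9 m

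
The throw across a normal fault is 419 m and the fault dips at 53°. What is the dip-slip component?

525 m

dip-slip = throw / sin(dip) = 419 / sin(53°) = 525 m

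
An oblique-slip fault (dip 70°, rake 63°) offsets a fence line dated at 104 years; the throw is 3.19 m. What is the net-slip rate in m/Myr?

dip-slip = throw / sin(dip) = 3.19 / sin(70°) = 3.395 m
net slip = dip-slip / sin(rake) = 3.395 / sin(63°) = 3.810 m
rate = 3.810 m / 104 years = 0.0366 m/yr = 36600 m/Myr

36600 m/Myr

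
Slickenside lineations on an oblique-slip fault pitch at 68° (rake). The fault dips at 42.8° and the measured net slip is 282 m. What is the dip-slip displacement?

261 m

dip-slip = net slip × sin(rake) = 282 m × sin(68°) = 261 m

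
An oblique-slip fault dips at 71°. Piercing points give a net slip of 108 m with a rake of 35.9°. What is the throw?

dip-slip = net slip × sin(rake) = 108 m × sin(35.9°) = 63.33 m
throw = dip-slip × sin(dip) = 63.33 × sin(71°) = 59.9 m

59.9 m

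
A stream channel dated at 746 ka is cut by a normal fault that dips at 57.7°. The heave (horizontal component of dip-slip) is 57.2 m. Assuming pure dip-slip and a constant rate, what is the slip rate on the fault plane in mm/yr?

0.143 mm/yr

dip-slip = heave / cos(dip) = 57.2 m / cos(57.7°) = 107 m
rate = 107 m / 746 ka = 0.000143 m/yr = 0.143 mm/yr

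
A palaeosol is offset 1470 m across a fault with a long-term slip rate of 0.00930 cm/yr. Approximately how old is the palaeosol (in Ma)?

15.8 Ma

age = offset / rate = 1470 m / (0.00930 cm/yr) = 1.58e+07 yr = 15.8 Ma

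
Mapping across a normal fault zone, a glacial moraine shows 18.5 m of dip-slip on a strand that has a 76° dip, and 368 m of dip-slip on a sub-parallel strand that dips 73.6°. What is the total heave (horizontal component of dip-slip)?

108 m

heave_A = 18.5 × cos(76°) = 4.476 m
heave_B = 368 × cos(73.6°) = 103.9 m
total = 4.476 + 103.9 = 108 m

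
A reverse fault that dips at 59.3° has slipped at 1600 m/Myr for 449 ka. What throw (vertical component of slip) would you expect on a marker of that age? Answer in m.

618 m

dip-slip = rate × time = 1600 m/Myr × 449 ka = 718.4 m
throw = dip-slip × sin(dip) = 718.4 × sin(59.3°) = 618 m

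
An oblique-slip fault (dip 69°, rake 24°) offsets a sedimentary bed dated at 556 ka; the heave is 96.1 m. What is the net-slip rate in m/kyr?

dip-slip = heave / cos(dip) = 96.1 / cos(69°) = 268.2 m
net slip = dip-slip / sin(rake) = 268.2 / sin(24°) = 659.3 m
rate = 659.3 m / 556 ka = 0.00119 m/yr = 1.19 m/kyr

1.19 m/kyr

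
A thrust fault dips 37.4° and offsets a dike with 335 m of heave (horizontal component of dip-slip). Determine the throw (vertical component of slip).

throw = heave × tan(dip) = 335 × tan(37.4°) = 256 m

256 m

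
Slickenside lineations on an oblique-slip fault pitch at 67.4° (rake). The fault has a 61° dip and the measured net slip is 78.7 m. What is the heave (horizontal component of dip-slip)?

35.2 m

dip-slip = net slip × sin(rake) = 78.7 m × sin(67.4°) = 72.66 m
heave = dip-slip × cos(dip) = 72.66 × cos(61°) = 35.2 m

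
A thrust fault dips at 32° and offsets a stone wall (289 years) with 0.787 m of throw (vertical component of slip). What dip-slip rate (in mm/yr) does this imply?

dip-slip = throw / sin(dip) = 0.787 m / sin(32°) = 1.485 m
rate = 1.485 m / 289 years = 0.00514 m/yr = 5.14 mm/yr

5.14 mm/yr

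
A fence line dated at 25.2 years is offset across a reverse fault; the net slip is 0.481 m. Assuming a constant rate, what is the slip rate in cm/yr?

rate = 0.481 m / 25.2 years = 0.0191 m/yr = 1.91 cm/yr

1.91 cm/yr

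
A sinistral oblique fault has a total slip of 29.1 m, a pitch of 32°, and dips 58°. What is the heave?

dip-slip = net slip × sin(rake) = 29.1 m × sin(32°) = 15.42 m
heave = dip-slip × cos(dip) = 15.42 × cos(58°) = 8.17 m

8.17 m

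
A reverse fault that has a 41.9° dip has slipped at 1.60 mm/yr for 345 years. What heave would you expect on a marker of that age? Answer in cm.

dip-slip = rate × time = 1.60 mm/yr × 345 years = 0.5520 m
heave = dip-slip × cos(dip) = 0.5520 × cos(41.9°) = 0.411 m = 41.1 cm

41.1 cm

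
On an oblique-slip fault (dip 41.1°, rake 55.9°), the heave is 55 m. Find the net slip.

dip-slip = heave / cos(dip) = 55 / cos(41.1°) = 72.99 m
net slip = dip-slip / sin(rake) = 72.99 / sin(55.9°) = 88.1 m

88.1 m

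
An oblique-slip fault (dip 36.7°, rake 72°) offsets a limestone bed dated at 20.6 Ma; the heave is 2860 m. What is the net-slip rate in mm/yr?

0.182 mm/yr

dip-slip = heave / cos(dip) = 2860 / cos(36.7°) = 3567 m
net slip = dip-slip / sin(rake) = 3567 / sin(72°) = 3751 m
rate = 3751 m / 20.6 Ma = 0.000182 m/yr = 0.182 mm/yr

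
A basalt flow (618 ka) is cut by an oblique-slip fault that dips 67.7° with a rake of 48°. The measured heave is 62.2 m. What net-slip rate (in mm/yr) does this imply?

dip-slip = heave / cos(dip) = 62.2 / cos(67.7°) = 163.9 m
net slip = dip-slip / sin(rake) = 163.9 / sin(48°) = 220.6 m
rate = 220.6 m / 618 ka = 0.000357 m/yr = 0.357 mm/yr

0.357 mm/yr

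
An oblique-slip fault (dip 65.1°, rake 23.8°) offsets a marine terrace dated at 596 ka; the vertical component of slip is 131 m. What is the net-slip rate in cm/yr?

0.0600 cm/yr

dip-slip = throw / sin(dip) = 131 / sin(65.1°) = 144.4 m
net slip = dip-slip / sin(rake) = 144.4 / sin(23.8°) = 357.9 m
rate = 357.9 m / 596 ka = 0.000600 m/yr = 0.0600 cm/yr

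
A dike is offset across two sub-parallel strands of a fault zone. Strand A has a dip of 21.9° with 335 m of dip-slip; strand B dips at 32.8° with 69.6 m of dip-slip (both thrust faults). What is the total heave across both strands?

heave_A = 335 × cos(21.9°) = 310.8 m
heave_B = 69.6 × cos(32.8°) = 58.50 m
total = 310.8 + 58.50 = 369 m

369 m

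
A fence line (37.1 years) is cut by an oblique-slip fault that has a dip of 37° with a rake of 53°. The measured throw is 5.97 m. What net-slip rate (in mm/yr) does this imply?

335 mm/yr

dip-slip = throw / sin(dip) = 5.97 / sin(37°) = 9.920 m
net slip = dip-slip / sin(rake) = 9.920 / sin(53°) = 12.42 m
rate = 12.42 m / 37.1 years = 0.335 m/yr = 335 mm/yr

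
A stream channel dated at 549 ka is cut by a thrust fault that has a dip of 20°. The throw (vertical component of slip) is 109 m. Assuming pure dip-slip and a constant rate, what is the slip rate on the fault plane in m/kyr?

0.581 m/kyr

dip-slip = throw / sin(dip) = 109 m / sin(20°) = 318.7 m
rate = 318.7 m / 549 ka = 0.000581 m/yr = 0.581 m/kyr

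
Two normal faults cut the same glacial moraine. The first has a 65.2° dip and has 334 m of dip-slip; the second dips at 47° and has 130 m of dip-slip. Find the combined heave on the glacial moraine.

heave_A = 334 × cos(65.2°) = 140.1 m
heave_B = 130 × cos(47°) = 88.66 m
total = 140.1 + 88.66 = 229 m

229 m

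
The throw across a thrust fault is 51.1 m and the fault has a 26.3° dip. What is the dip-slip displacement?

dip-slip = throw / sin(dip) = 51.1 / sin(26.3°) = 115 m

115 m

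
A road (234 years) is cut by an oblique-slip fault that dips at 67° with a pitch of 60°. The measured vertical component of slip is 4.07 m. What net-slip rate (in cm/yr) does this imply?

2.18 cm/yr

dip-slip = throw / sin(dip) = 4.07 / sin(67°) = 4.421 m
net slip = dip-slip / sin(rake) = 4.421 / sin(60°) = 5.105 m
rate = 5.105 m / 234 years = 0.0218 m/yr = 2.18 cm/yr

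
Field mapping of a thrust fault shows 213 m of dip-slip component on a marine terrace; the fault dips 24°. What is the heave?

heave = dip-slip × cos(dip) = 213 m × cos(24°) = 195 m

195 m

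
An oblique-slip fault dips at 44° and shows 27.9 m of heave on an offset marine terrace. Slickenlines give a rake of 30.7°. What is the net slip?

76 m

dip-slip = heave / cos(dip) = 27.9 / cos(44°) = 38.79 m
net slip = dip-slip / sin(rake) = 38.79 / sin(30.7°) = 76 m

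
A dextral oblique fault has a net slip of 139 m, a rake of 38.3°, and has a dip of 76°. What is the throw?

83.6 m

dip-slip = net slip × sin(rake) = 139 m × sin(38.3°) = 86.15 m
throw = dip-slip × sin(dip) = 86.15 × sin(76°) = 83.6 m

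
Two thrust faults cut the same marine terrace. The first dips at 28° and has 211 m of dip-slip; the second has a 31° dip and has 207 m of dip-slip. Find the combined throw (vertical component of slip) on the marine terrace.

throw_A = 211 × sin(28°) = 99.06 m
throw_B = 207 × sin(31°) = 106.6 m
total = 99.06 + 106.6 = 206 m

206 m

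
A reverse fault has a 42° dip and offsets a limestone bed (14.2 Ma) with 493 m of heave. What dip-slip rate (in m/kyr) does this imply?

0.0467 m/kyr

dip-slip = heave / cos(dip) = 493 m / cos(42°) = 663.4 m
rate = 663.4 m / 14.2 Ma = 0.0000467 m/yr = 0.0467 m/kyr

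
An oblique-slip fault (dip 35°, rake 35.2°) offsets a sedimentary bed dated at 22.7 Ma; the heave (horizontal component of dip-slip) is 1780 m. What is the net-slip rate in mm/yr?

0.166 mm/yr

dip-slip = heave / cos(dip) = 1780 / cos(35°) = 2173 m
net slip = dip-slip / sin(rake) = 2173 / sin(35.2°) = 3770 m
rate = 3770 m / 22.7 Ma = 0.000166 m/yr = 0.166 mm/yr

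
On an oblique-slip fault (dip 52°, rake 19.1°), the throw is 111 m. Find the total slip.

dip-slip = throw / sin(dip) = 111 / sin(52°) = 140.9 m
net slip = dip-slip / sin(rake) = 140.9 / sin(19.1°) = 430 m

430 m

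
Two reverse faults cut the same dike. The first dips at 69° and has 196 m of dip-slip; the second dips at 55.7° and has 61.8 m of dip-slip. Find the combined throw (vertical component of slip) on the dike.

234 m

throw_A = 196 × sin(69°) = 183 m
throw_B = 61.8 × sin(55.7°) = 51.05 m
total = 183 + 51.05 = 234 m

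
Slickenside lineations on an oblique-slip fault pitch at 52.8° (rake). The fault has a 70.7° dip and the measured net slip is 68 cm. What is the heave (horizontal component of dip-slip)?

17.9 cm

dip-slip = net slip × sin(rake) = 68 cm × sin(52.8°) = 54.16 cm
heave = dip-slip × cos(dip) = 54.16 × cos(70.7°) = 17.9 cm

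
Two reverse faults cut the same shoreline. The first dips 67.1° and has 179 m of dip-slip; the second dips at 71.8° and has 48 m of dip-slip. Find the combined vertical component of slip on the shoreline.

210 m

throw_A = 179 × sin(67.1°) = 164.9 m
throw_B = 48 × sin(71.8°) = 45.60 m
total = 164.9 + 45.60 = 210 m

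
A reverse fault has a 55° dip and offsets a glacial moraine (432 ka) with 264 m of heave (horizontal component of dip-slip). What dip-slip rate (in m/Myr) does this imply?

1070 m/Myr

dip-slip = heave / cos(dip) = 264 m / cos(55°) = 460.3 m
rate = 460.3 m / 432 ka = 0.00107 m/yr = 1070 m/Myr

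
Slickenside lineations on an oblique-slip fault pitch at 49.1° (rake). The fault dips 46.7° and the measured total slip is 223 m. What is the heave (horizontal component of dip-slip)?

dip-slip = net slip × sin(rake) = 223 m × sin(49.1°) = 168.6 m
heave = dip-slip × cos(dip) = 168.6 × cos(46.7°) = 116 m

116 m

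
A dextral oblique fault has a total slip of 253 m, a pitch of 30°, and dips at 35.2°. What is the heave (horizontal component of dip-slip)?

dip-slip = net slip × sin(rake) = 253 m × sin(30°) = 126.5 m
heave = dip-slip × cos(dip) = 126.5 × cos(35.2°) = 103 m

103 m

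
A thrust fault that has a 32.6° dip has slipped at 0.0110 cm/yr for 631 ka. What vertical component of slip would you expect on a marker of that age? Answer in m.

37.4 m

dip-slip = rate × time = 0.0110 cm/yr × 631 ka = 69.41 m
throw = dip-slip × sin(dip) = 69.41 × sin(32.6°) = 37.4 m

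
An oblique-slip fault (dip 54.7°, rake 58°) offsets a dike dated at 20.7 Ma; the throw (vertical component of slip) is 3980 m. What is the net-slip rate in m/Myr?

dip-slip = throw / sin(dip) = 3980 / sin(54.7°) = 4877 m
net slip = dip-slip / sin(rake) = 4877 / sin(58°) = 5750 m
rate = 5750 m / 20.7 Ma = 0.000278 m/yr = 278 m/Myr

278 m/Myr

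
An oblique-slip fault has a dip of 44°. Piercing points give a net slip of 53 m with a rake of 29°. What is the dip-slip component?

dip-slip = net slip × sin(rake) = 53 m × sin(29°) = 25.7 m

25.7 m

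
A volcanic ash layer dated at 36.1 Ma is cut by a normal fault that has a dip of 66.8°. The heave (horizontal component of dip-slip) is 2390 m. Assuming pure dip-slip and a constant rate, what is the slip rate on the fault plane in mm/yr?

0.168 mm/yr

dip-slip = heave / cos(dip) = 2390 m / cos(66.8°) = 6067 m
rate = 6067 m / 36.1 Ma = 0.000168 m/yr = 0.168 mm/yr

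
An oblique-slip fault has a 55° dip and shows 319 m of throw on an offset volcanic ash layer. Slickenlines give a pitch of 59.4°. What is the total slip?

452 m

dip-slip = throw / sin(dip) = 319 / sin(55°) = 389.4 m
net slip = dip-slip / sin(rake) = 389.4 / sin(59.4°) = 452 m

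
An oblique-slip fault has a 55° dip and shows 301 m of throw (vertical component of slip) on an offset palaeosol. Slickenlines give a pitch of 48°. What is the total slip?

dip-slip = throw / sin(dip) = 301 / sin(55°) = 367.5 m
net slip = dip-slip / sin(rake) = 367.5 / sin(48°) = 494 m

494 m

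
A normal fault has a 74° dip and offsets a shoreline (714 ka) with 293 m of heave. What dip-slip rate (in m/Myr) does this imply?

1490 m/Myr

dip-slip = heave / cos(dip) = 293 m / cos(74°) = 1063 m
rate = 1063 m / 714 ka = 0.00149 m/yr = 1490 m/Myr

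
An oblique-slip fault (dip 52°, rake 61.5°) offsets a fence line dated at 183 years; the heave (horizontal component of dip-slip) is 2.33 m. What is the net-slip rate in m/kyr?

23.5 m/kyr

dip-slip = heave / cos(dip) = 2.33 / cos(52°) = 3.785 m
net slip = dip-slip / sin(rake) = 3.785 / sin(61.5°) = 4.306 m
rate = 4.306 m / 183 years = 0.0235 m/yr = 23.5 m/kyr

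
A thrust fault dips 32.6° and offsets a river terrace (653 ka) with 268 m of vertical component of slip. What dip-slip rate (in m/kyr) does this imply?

dip-slip = throw / sin(dip) = 268 m / sin(32.6°) = 497.4 m
rate = 497.4 m / 653 ka = 0.000762 m/yr = 0.762 m/kyr

0.762 m/kyr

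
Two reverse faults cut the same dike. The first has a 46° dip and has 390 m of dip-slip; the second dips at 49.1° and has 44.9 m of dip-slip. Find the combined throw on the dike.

314 m

throw_A = 390 × sin(46°) = 280.5 m
throw_B = 44.9 × sin(49.1°) = 33.94 m
total = 280.5 + 33.94 = 314 m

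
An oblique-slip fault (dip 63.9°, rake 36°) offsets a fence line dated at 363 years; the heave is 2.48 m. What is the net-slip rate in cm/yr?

2.64 cm/yr

dip-slip = heave / cos(dip) = 2.48 / cos(63.9°) = 5.637 m
net slip = dip-slip / sin(rake) = 5.637 / sin(36°) = 9.590 m
rate = 9.590 m / 363 years = 0.0264 m/yr = 2.64 cm/yr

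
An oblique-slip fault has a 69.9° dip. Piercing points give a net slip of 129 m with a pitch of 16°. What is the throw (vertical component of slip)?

dip-slip = net slip × sin(rake) = 129 m × sin(16°) = 35.56 m
throw = dip-slip × sin(dip) = 35.56 × sin(69.9°) = 33.4 m

33.4 m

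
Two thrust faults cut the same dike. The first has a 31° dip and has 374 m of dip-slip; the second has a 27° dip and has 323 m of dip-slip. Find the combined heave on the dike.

608 m

heave_A = 374 × cos(31°) = 320.6 m
heave_B = 323 × cos(27°) = 287.8 m
total = 320.6 + 287.8 = 608 m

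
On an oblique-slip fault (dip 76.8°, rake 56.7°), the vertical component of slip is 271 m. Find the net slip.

dip-slip = throw / sin(dip) = 271 / sin(76.8°) = 278.4 m
net slip = dip-slip / sin(rake) = 278.4 / sin(56.7°) = 333 m

333 m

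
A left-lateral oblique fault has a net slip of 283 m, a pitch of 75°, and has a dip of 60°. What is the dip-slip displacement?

dip-slip = net slip × sin(rake) = 283 m × sin(75°) = 273 m

273 m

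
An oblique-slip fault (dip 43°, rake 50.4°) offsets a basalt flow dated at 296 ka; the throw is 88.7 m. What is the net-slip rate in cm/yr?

dip-slip = throw / sin(dip) = 88.7 / sin(43°) = 130.1 m
net slip = dip-slip / sin(rake) = 130.1 / sin(50.4°) = 168.8 m
rate = 168.8 m / 296 ka = 0.000570 m/yr = 0.0570 cm/yr

0.0570 cm/yr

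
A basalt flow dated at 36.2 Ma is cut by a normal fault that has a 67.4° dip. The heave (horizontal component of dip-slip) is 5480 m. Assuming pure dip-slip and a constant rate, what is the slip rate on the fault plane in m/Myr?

394 m/Myr

dip-slip = heave / cos(dip) = 5480 m / cos(67.4°) = 14260 m
rate = 14260 m / 36.2 Ma = 0.000394 m/yr = 394 m/Myr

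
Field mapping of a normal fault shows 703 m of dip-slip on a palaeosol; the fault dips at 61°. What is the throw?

615 m

throw = dip-slip × sin(dip) = 703 m × sin(61°) = 615 m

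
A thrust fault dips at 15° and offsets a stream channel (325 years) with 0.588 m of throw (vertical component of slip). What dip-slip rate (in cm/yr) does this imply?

dip-slip = throw / sin(dip) = 0.588 m / sin(15°) = 2.272 m
rate = 2.272 m / 325 years = 0.00699 m/yr = 0.699 cm/yr

0.699 cm/yr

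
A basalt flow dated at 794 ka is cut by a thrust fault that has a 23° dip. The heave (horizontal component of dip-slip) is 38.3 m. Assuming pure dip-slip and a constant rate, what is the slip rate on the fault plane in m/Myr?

52.4 m/Myr

dip-slip = heave / cos(dip) = 38.3 m / cos(23°) = 41.61 m
rate = 41.61 m / 794 ka = 0.0000524 m/yr = 52.4 m/Myr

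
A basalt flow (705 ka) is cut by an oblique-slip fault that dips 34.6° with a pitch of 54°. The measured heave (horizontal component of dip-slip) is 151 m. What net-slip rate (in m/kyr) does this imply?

0.322 m/kyr

dip-slip = heave / cos(dip) = 151 / cos(34.6°) = 183.4 m
net slip = dip-slip / sin(rake) = 183.4 / sin(54°) = 226.8 m
rate = 226.8 m / 705 ka = 0.000322 m/yr = 0.322 m/kyr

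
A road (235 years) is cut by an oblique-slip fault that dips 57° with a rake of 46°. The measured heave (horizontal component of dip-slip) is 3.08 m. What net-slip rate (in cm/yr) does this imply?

dip-slip = heave / cos(dip) = 3.08 / cos(57°) = 5.655 m
net slip = dip-slip / sin(rake) = 5.655 / sin(46°) = 7.862 m
rate = 7.862 m / 235 years = 0.0335 m/yr = 3.35 cm/yr

3.35 cm/yr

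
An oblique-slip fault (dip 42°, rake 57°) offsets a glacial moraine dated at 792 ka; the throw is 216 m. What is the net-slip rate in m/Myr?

dip-slip = throw / sin(dip) = 216 / sin(42°) = 322.8 m
net slip = dip-slip / sin(rake) = 322.8 / sin(57°) = 384.9 m
rate = 384.9 m / 792 ka = 0.000486 m/yr = 486 m/Myr

486 m/Myr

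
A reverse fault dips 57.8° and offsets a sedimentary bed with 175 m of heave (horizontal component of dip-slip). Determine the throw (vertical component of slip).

throw = heave × tan(dip) = 175 × tan(57.8°) = 278 m

278 m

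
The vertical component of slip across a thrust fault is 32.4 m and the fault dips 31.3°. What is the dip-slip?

62.4 m

dip-slip = throw / sin(dip) = 32.4 / sin(31.3°) = 62.4 m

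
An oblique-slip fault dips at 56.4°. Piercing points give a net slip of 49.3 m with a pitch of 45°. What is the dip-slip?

dip-slip = net slip × sin(rake) = 49.3 m × sin(45°) = 34.9 m

34.9 m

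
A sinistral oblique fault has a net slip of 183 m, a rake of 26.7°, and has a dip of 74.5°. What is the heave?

dip-slip = net slip × sin(rake) = 183 m × sin(26.7°) = 82.23 m
heave = dip-slip × cos(dip) = 82.23 × cos(74.5°) = 22 m

22 m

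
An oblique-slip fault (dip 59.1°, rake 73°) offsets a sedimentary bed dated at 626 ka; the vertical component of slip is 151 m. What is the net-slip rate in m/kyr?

dip-slip = throw / sin(dip) = 151 / sin(59.1°) = 176 m
net slip = dip-slip / sin(rake) = 176 / sin(73°) = 184 m
rate = 184 m / 626 ka = 0.000294 m/yr = 0.294 m/kyr

0.294 m/kyr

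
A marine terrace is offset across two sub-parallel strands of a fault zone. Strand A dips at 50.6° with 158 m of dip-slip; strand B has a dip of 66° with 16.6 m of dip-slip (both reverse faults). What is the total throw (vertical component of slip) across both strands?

throw_A = 158 × sin(50.6°) = 122.1 m
throw_B = 16.6 × sin(66°) = 15.16 m
total = 122.1 + 15.16 = 137 m

137 m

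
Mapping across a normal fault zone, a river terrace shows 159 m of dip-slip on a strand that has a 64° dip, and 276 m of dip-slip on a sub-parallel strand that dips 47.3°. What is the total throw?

346 m

throw_A = 159 × sin(64°) = 142.9 m
throw_B = 276 × sin(47.3°) = 202.8 m
total = 142.9 + 202.8 = 346 m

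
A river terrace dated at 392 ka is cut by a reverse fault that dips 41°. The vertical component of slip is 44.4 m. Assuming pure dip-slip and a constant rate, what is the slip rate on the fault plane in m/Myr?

dip-slip = throw / sin(dip) = 44.4 m / sin(41°) = 67.68 m
rate = 67.68 m / 392 ka = 0.000173 m/yr = 173 m/Myr

173 m/Myr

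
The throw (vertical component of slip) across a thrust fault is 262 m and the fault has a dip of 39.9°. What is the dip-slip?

408 m

dip-slip = throw / sin(dip) = 262 / sin(39.9°) = 408 m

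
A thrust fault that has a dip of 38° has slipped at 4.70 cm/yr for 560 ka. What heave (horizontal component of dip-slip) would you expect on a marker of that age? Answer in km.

dip-slip = rate × time = 4.70 cm/yr × 560 ka = 26320 m
heave = dip-slip × cos(dip) = 26320 × cos(38°) = 20700 m = 20.7 km

20.7 km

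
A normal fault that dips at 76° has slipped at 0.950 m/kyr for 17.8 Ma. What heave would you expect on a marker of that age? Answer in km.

dip-slip = rate × time = 0.950 m/kyr × 17.8 Ma = 16910 m
heave = dip-slip × cos(dip) = 16910 × cos(76°) = 4090 m = 4.09 km

4.09 km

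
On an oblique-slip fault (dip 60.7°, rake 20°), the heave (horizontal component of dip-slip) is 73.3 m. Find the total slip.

438 m

dip-slip = heave / cos(dip) = 73.3 / cos(60.7°) = 149.8 m
net slip = dip-slip / sin(rake) = 149.8 / sin(20°) = 438 m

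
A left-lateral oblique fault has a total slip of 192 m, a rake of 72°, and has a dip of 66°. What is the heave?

dip-slip = net slip × sin(rake) = 192 m × sin(72°) = 182.6 m
heave = dip-slip × cos(dip) = 182.6 × cos(66°) = 74.3 m

74.3 m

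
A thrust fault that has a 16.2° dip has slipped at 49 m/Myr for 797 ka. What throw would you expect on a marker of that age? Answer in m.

dip-slip = rate × time = 49 m/Myr × 797 ka = 39.05 m
throw = dip-slip × sin(dip) = 39.05 × sin(16.2°) = 10.9 m

10.9 m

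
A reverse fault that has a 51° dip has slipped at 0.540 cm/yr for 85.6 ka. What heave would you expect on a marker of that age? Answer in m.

dip-slip = rate × time = 0.540 cm/yr × 85.6 ka = 462.2 m
heave = dip-slip × cos(dip) = 462.2 × cos(51°) = 291 m

291 m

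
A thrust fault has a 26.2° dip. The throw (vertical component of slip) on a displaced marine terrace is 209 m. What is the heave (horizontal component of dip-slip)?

heave = throw / tan(dip) = 209 / tan(26.2°) = 425 m

425 m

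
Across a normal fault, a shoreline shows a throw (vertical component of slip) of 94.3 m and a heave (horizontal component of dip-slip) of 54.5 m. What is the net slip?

net slip = √(throw² + heave²) = √(94.3² + 54.5²) = 109 m

109 m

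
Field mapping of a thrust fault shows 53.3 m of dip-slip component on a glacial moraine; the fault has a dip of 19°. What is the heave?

50.4 m

heave = dip-slip × cos(dip) = 53.3 m × cos(19°) = 50.4 m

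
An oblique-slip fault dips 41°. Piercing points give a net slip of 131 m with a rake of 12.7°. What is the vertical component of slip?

dip-slip = net slip × sin(rake) = 131 m × sin(12.7°) = 28.80 m
throw = dip-slip × sin(dip) = 28.80 × sin(41°) = 18.9 m

18.9 m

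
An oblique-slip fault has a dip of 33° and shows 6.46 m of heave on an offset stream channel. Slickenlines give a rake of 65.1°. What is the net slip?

8.49 m

dip-slip = heave / cos(dip) = 6.46 / cos(33°) = 7.703 m
net slip = dip-slip / sin(rake) = 7.703 / sin(65.1°) = 8.49 m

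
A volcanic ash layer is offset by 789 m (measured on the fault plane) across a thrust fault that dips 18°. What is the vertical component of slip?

244 m

throw = dip-slip × sin(dip) = 789 m × sin(18°) = 244 m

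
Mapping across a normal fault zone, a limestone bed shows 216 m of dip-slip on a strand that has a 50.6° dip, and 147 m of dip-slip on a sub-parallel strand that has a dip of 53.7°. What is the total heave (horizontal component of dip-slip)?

224 m

heave_A = 216 × cos(50.6°) = 137.1 m
heave_B = 147 × cos(53.7°) = 87.03 m
total = 137.1 + 87.03 = 224 m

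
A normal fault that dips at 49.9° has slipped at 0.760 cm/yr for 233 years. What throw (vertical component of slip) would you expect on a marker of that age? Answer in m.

dip-slip = rate × time = 0.760 cm/yr × 233 years = 1.771 m
throw = dip-slip × sin(dip) = 1.771 × sin(49.9°) = 1.35 m

1.35 m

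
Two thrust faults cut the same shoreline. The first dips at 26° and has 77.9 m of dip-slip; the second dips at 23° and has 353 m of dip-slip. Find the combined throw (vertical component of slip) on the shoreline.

throw_A = 77.9 × sin(26°) = 34.15 m
throw_B = 353 × sin(23°) = 137.9 m
total = 34.15 + 137.9 = 172 m

172 m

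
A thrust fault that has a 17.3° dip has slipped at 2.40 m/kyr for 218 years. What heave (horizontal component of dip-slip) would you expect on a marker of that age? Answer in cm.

50 cm

dip-slip = rate × time = 2.40 m/kyr × 218 years = 0.5232 m
heave = dip-slip × cos(dip) = 0.5232 × cos(17.3°) = 0.500 m = 50 cm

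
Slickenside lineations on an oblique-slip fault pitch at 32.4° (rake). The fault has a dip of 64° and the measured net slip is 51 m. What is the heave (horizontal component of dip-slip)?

12 m

dip-slip = net slip × sin(rake) = 51 m × sin(32.4°) = 27.33 m
heave = dip-slip × cos(dip) = 27.33 × cos(64°) = 12 m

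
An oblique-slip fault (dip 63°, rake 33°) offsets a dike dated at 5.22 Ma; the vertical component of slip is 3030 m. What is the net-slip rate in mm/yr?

1.20 mm/yr

dip-slip = throw / sin(dip) = 3030 / sin(63°) = 3401 m
net slip = dip-slip / sin(rake) = 3401 / sin(33°) = 6244 m
rate = 6244 m / 5.22 Ma = 0.00120 m/yr = 1.20 mm/yr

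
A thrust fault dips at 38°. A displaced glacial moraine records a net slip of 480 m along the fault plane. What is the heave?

378 m

heave = dip-slip × cos(dip) = 480 m × cos(38°) = 378 m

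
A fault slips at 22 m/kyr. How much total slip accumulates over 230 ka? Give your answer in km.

slip = rate × time = 22 m/kyr × 230 ka = 5060 m = 5.06 km

5.06 km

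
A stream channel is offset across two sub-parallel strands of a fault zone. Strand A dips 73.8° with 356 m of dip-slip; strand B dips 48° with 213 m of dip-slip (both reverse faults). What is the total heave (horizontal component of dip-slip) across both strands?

heave_A = 356 × cos(73.8°) = 99.32 m
heave_B = 213 × cos(48°) = 142.5 m
total = 99.32 + 142.5 = 242 m

242 m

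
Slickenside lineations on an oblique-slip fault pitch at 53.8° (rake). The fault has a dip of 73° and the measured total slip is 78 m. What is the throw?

dip-slip = net slip × sin(rake) = 78 m × sin(53.8°) = 62.94 m
throw = dip-slip × sin(dip) = 62.94 × sin(73°) = 60.2 m

60.2 m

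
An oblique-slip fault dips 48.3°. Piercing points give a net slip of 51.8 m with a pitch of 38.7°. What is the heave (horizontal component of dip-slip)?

21.5 m

dip-slip = net slip × sin(rake) = 51.8 m × sin(38.7°) = 32.39 m
heave = dip-slip × cos(dip) = 32.39 × cos(48.3°) = 21.5 m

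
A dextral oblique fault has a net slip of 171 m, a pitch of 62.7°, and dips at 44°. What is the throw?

106 m

dip-slip = net slip × sin(rake) = 171 m × sin(62.7°) = 152 m
throw = dip-slip × sin(dip) = 152 × sin(44°) = 106 m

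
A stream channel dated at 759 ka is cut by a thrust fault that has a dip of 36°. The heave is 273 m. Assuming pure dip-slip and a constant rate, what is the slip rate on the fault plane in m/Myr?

dip-slip = heave / cos(dip) = 273 m / cos(36°) = 337.4 m
rate = 337.4 m / 759 ka = 0.000445 m/yr = 445 m/Myr

445 m/Myr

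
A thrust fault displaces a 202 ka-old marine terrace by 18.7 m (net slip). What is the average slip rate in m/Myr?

rate = 18.7 m / 202 ka = 0.0000926 m/yr = 92.6 m/Myr

92.6 m/Myr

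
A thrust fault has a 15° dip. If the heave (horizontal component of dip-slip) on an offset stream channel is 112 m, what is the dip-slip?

dip-slip = heave / cos(dip) = 112 / cos(15°) = 116 m

116 m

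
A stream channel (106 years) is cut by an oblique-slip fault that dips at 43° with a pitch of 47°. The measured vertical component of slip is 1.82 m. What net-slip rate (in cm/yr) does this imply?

dip-slip = throw / sin(dip) = 1.82 / sin(43°) = 2.669 m
net slip = dip-slip / sin(rake) = 2.669 / sin(47°) = 3.649 m
rate = 3.649 m / 106 years = 0.0344 m/yr = 3.44 cm/yr

3.44 cm/yr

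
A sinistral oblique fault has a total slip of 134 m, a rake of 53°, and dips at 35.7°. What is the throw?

dip-slip = net slip × sin(rake) = 134 m × sin(53°) = 107 m
throw = dip-slip × sin(dip) = 107 × sin(35.7°) = 62.4 m

62.4 m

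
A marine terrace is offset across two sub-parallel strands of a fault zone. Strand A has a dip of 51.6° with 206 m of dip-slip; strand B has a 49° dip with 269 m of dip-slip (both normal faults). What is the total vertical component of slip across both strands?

throw_A = 206 × sin(51.6°) = 161.4 m
throw_B = 269 × sin(49°) = 203 m
total = 161.4 + 203 = 364 m

364 m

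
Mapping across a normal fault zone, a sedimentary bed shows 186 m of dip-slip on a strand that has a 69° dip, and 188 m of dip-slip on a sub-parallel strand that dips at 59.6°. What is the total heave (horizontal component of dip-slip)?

162 m

heave_A = 186 × cos(69°) = 66.66 m
heave_B = 188 × cos(59.6°) = 95.13 m
total = 66.66 + 95.13 = 162 m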